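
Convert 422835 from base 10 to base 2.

Using repeated division by 2:
422835 ÷ 2 = 211417 remainder 1
211417 ÷ 2 = 105708 remainder 1
105708 ÷ 2 = 52854 remainder 0
52854 ÷ 2 = 26427 remainder 0
26427 ÷ 2 = 13213 remainder 1
13213 ÷ 2 = 6606 remainder 1
6606 ÷ 2 = 3303 remainder 0
3303 ÷ 2 = 1651 remainder 1
1651 ÷ 2 = 825 remainder 1
825 ÷ 2 = 412 remainder 1
412 ÷ 2 = 206 remainder 0
206 ÷ 2 = 103 remainder 0
103 ÷ 2 = 51 remainder 1
51 ÷ 2 = 25 remainder 1
25 ÷ 2 = 12 remainder 1
12 ÷ 2 = 6 remainder 0
6 ÷ 2 = 3 remainder 0
3 ÷ 2 = 1 remainder 1
1 ÷ 2 = 0 remainder 1
Reading remainders bottom to top: 1100111001110110011



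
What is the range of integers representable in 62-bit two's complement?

For 62-bit two's complement:
Minimum: -2^61 = -2305843009213693952
Maximum: 2^61 - 1 = 2305843009213693951



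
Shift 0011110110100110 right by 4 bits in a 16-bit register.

Original: 0011110110100110 (decimal 15782)
Shift right by 4 positions
Drop the 4 low bits; fill with zeros on the left
Result: 0000001111011010 (decimal 986)
Equivalent: 15782 >> 4 = 15782 ÷ 2^4 = 986



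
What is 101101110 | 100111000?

OR: 1 when either bit is 1
  101101110
| 100111000
-----------
  101111110
Decimal: 366 | 312 = 382



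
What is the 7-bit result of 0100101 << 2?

Original: 0100101 (decimal 37)
Shift left by 2 positions
Append 2 zeros on the right and drop the 2 high bits that overflow the 7-bit width
Result: 0010100 (decimal 20)
Equivalent: 37 << 2 = 37 × 2^2 = 148, truncated to 7 bits = 20



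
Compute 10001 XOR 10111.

XOR: 1 when bits differ
  10001
^ 10111
-------
  00110
Decimal: 17 ^ 23 = 6



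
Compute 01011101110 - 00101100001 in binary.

Method 1 - Direct subtraction (column by column from the right: bit − bit − borrow-in; if negative, add 2 and borrow 1 from the next column):
borrow: 01000000010
        01011101110
-       00101100001
-------------------
        00110001101

Method 2 - Add two's complement:
Two's complement of 00101100001: invert → 11010011110, add 1 → 11010011111
  01011101110
+ 11010011111
-------------
 100110001101  (end carry out of the top bit = 1)
Discarding the end carry: 00110001101
Decimal check:
  01011101110 = 512 + 128 + 64 + 32 + 8 + 4 + 2 = 750
  00101100001 = 256 + 64 + 32 + 1 = 353
  750 - 353 = 397, and 00110001101 = 256 + 128 + 8 + 4 + 1 = 397 ✓



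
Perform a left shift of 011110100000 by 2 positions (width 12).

Original: 011110100000 (decimal 1952)
Shift left by 2 positions
Append 2 zeros on the right and drop the 2 high bits that overflow the 12-bit width
Result: 111010000000 (decimal 3712)
Equivalent: 1952 << 2 = 1952 × 2^2 = 7808, truncated to 12 bits = 3712



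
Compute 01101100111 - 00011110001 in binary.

Method 1 - Direct subtraction (column by column from the right: bit − bit − borrow-in; if negative, add 2 and borrow 1 from the next column):
borrow: 00111100000
        01101100111
-       00011110001
-------------------
        01001110110

Method 2 - Add two's complement:
Two's complement of 00011110001: invert → 11100001110, add 1 → 11100001111
  01101100111
+ 11100001111
-------------
 101001110110  (end carry out of the top bit = 1)
Discarding the end carry: 01001110110
Decimal check:
  01101100111 = 512 + 256 + 64 + 32 + 4 + 2 + 1 = 871
  00011110001 = 128 + 64 + 32 + 16 + 1 = 241
  871 - 241 = 630, and 01001110110 = 512 + 64 + 32 + 16 + 4 + 2 = 630 ✓



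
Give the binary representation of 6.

Using repeated division by 2:
6 ÷ 2 = 3 remainder 0
3 ÷ 2 = 1 remainder 1
1 ÷ 2 = 0 remainder 1
Reading remainders bottom to top: 110



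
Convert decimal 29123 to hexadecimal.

Using repeated division by 16 (digits 10–15 are A–F):
29123 ÷ 16 = 1820 remainder 3
1820 ÷ 16 = 113 remainder 12 (C)
113 ÷ 16 = 7 remainder 1
7 ÷ 16 = 0 remainder 7
Reading remainders bottom to top: 71C3



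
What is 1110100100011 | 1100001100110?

OR: 1 when either bit is 1
  1110100100011
| 1100001100110
---------------
  1110101100111
Decimal: 7459 | 6246 = 7527



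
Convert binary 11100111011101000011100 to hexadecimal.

Group into 4-bit nibbles from right:
  0111 = 7
  0011 = 3
  1011 = B
  1010 = A
  0001 = 1
  1100 = C
Result: 73BA1C



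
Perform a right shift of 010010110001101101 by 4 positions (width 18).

Original: 010010110001101101 (decimal 76909)
Shift right by 4 positions
Drop the 4 low bits; fill with zeros on the left
Result: 000001001011000110 (decimal 4806)
Equivalent: 76909 >> 4 = 76909 ÷ 2^4 = 4806



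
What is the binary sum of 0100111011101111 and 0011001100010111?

Add column by column from the right: bit + bit + carry-in; write the sum mod 2, carry 1 when the sum is 2 or 3.
carry:  1111111111111110
        0100111011101111
+       0011001100010111
------------------------
       01000001000000110
(the carry out of the leftmost column, 0, becomes the leading bit)
Decimal check:
  0100111011101111 = 16384 + 2048 + 1024 + 512 + 128 + 64 + 32 + 8 + 4 + 2 + 1 = 20207
  0011001100010111 = 8192 + 4096 + 512 + 256 + 16 + 4 + 2 + 1 = 13079
  20207 + 13079 = 33286, and 01000001000000110 = 32768 + 512 + 4 + 2 = 33286 ✓



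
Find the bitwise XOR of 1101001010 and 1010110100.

XOR: 1 when bits differ
  1101001010
^ 1010110100
------------
  0111111110
Decimal: 842 ^ 692 = 510



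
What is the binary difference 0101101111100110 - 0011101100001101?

Method 1 - Direct subtraction (column by column from the right: bit − bit − borrow-in; if negative, add 2 and borrow 1 from the next column):
borrow: 0100000000110010
        0101101111100110
-       0011101100001101
------------------------
        0010000011011001

Method 2 - Add two's complement:
Two's complement of 0011101100001101: invert → 1100010011110010, add 1 → 1100010011110011
  0101101111100110
+ 1100010011110011
------------------
 10010000011011001  (end carry out of the top bit = 1)
Discarding the end carry: 0010000011011001
Decimal check:
  0101101111100110 = 16384 + 4096 + 2048 + 512 + 256 + 128 + 64 + 32 + 4 + 2 = 23526
  0011101100001101 = 8192 + 4096 + 2048 + 512 + 256 + 8 + 4 + 1 = 15117
  23526 - 15117 = 8409, and 0010000011011001 = 8192 + 128 + 64 + 16 + 8 + 1 = 8409 ✓



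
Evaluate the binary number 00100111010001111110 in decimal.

Sum of powers of 2 for each 1-bit:
2^1 + 2^2 + 2^3 + 2^4 + 2^5 + 2^6 + 2^10 + 2^12 + 2^13 + 2^14 + 2^17
= 2 + 4 + 8 + 16 + 32 + 64 + 1024 + 4096 + 8192 + 16384 + 131072
= 160894



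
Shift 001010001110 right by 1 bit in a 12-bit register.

Original: 001010001110 (decimal 654)
Shift right by 1 position
Drop the 1 low bit; fill with zero on the left
Result: 000101000111 (decimal 327)
Equivalent: 654 >> 1 = 654 ÷ 2^1 = 327



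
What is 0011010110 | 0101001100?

OR: 1 when either bit is 1
  0011010110
| 0101001100
------------
  0111011110
Decimal: 214 | 332 = 478



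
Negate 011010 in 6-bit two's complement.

Original: 011010
Step 1 - Invert all bits: 100101
Step 2 - Add 1: 100110
Verification: 011010 + 100110 = 1000000; discarding the end carry (carry out of the top bit) leaves the 6-bit value 000000, as required for x + (-x)



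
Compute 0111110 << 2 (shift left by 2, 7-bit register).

Original: 0111110 (decimal 62)
Shift left by 2 positions
Append 2 zeros on the right and drop the 2 high bits that overflow the 7-bit width
Result: 1111000 (decimal 120)
Equivalent: 62 << 2 = 62 × 2^2 = 248, truncated to 7 bits = 120



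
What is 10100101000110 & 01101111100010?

AND: 1 only when both bits are 1
  10100101000110
& 01101111100010
----------------
  00100101000010
Decimal: 10566 & 7138 = 2370



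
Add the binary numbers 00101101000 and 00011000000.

Add column by column from the right: bit + bit + carry-in; write the sum mod 2, carry 1 when the sum is 2 or 3.
carry:  01110000000
        00101101000
+       00011000000
-------------------
       001000101000
(the carry out of the leftmost column, 0, becomes the leading bit)
Decimal check:
  00101101000 = 256 + 64 + 32 + 8 = 360
  00011000000 = 128 + 64 = 192
  360 + 192 = 552, and 001000101000 = 512 + 32 + 8 = 552 ✓



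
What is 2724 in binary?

Using repeated division by 2:
2724 ÷ 2 = 1362 remainder 0
1362 ÷ 2 = 681 remainder 0
681 ÷ 2 = 340 remainder 1
340 ÷ 2 = 170 remainder 0
170 ÷ 2 = 85 remainder 0
85 ÷ 2 = 42 remainder 1
42 ÷ 2 = 21 remainder 0
21 ÷ 2 = 10 remainder 1
10 ÷ 2 = 5 remainder 0
5 ÷ 2 = 2 remainder 1
2 ÷ 2 = 1 remainder 0
1 ÷ 2 = 0 remainder 1
Reading remainders bottom to top: 101010100100



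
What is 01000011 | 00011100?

OR: 1 when either bit is 1
  01000011
| 00011100
----------
  01011111
Decimal: 67 | 28 = 95



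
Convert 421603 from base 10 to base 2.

Using repeated division by 2:
421603 ÷ 2 = 210801 remainder 1
210801 ÷ 2 = 105400 remainder 1
105400 ÷ 2 = 52700 remainder 0
52700 ÷ 2 = 26350 remainder 0
26350 ÷ 2 = 13175 remainder 0
13175 ÷ 2 = 6587 remainder 1
6587 ÷ 2 = 3293 remainder 1
3293 ÷ 2 = 1646 remainder 1
1646 ÷ 2 = 823 remainder 0
823 ÷ 2 = 411 remainder 1
411 ÷ 2 = 205 remainder 1
205 ÷ 2 = 102 remainder 1
102 ÷ 2 = 51 remainder 0
51 ÷ 2 = 25 remainder 1
25 ÷ 2 = 12 remainder 1
12 ÷ 2 = 6 remainder 0
6 ÷ 2 = 3 remainder 0
3 ÷ 2 = 1 remainder 1
1 ÷ 2 = 0 remainder 1
Reading remainders bottom to top: 1100110111011100011



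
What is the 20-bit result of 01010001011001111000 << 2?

Original: 01010001011001111000 (decimal 333432)
Shift left by 2 positions
Append 2 zeros on the right and drop the 2 high bits that overflow the 20-bit width
Result: 01000101100111100000 (decimal 285152)
Equivalent: 333432 << 2 = 333432 × 2^2 = 1333728, truncated to 20 bits = 285152



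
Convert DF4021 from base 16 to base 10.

Expand by place value (powers of 16):
Digit values: D = 13, F = 15
DF4021 = 13 × 16^5 + 15 × 16^4 + 4 × 16^3 + 0 × 16^2 + 2 × 16^1 + 1 × 16^0
= 13 × 1048576 + 15 × 65536 + 4 × 4096 + 0 × 256 + 2 × 16 + 1 × 1
= 13631488 + 983040 + 16384 + 0 + 32 + 1
= 14630945



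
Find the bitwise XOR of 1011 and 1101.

XOR: 1 when bits differ
  1011
^ 1101
------
  0110
Decimal: 11 ^ 13 = 6



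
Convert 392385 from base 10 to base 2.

Using repeated division by 2:
392385 ÷ 2 = 196192 remainder 1
196192 ÷ 2 = 98096 remainder 0
98096 ÷ 2 = 49048 remainder 0
49048 ÷ 2 = 24524 remainder 0
24524 ÷ 2 = 12262 remainder 0
12262 ÷ 2 = 6131 remainder 0
6131 ÷ 2 = 3065 remainder 1
3065 ÷ 2 = 1532 remainder 1
1532 ÷ 2 = 766 remainder 0
766 ÷ 2 = 383 remainder 0
383 ÷ 2 = 191 remainder 1
191 ÷ 2 = 95 remainder 1
95 ÷ 2 = 47 remainder 1
47 ÷ 2 = 23 remainder 1
23 ÷ 2 = 11 remainder 1
11 ÷ 2 = 5 remainder 1
5 ÷ 2 = 2 remainder 1
2 ÷ 2 = 1 remainder 0
1 ÷ 2 = 0 remainder 1
Reading remainders bottom to top: 1011111110011000001



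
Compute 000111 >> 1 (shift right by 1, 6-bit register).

Original: 000111 (decimal 7)
Shift right by 1 position
Drop the 1 low bit; fill with zero on the left
Result: 000011 (decimal 3)
Equivalent: 7 >> 1 = 7 ÷ 2^1 = 3



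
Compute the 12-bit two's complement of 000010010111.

Original: 000010010111
Step 1 - Invert all bits: 111101101000
Step 2 - Add 1: 111101101001
Verification: 000010010111 + 111101101001 = 1000000000000; discarding the end carry (carry out of the top bit) leaves the 12-bit value 000000000000, as required for x + (-x)



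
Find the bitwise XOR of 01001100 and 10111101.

XOR: 1 when bits differ
  01001100
^ 10111101
----------
  11110001
Decimal: 76 ^ 189 = 241



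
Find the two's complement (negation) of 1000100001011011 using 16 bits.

Original (sign bit 1, negative): 1000100001011011
Step 1 - Invert all bits: 0111011110100100
Step 2 - Add 1: 0111011110100101
Verification: 1000100001011011 + 0111011110100101 = 10000000000000000; discarding the end carry (carry out of the top bit) leaves the 16-bit value 0000000000000000, as required for x + (-x)



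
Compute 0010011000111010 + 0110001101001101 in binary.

Add column by column from the right: bit + bit + carry-in; write the sum mod 2, carry 1 when the sum is 2 or 3.
carry:  1100110011110000
        0010011000111010
+       0110001101001101
------------------------
       01000100110000111
(the carry out of the leftmost column, 0, becomes the leading bit)
Decimal check:
  0010011000111010 = 8192 + 1024 + 512 + 32 + 16 + 8 + 2 = 9786
  0110001101001101 = 16384 + 8192 + 512 + 256 + 64 + 8 + 4 + 1 = 25421
  9786 + 25421 = 35207, and 01000100110000111 = 32768 + 2048 + 256 + 128 + 4 + 2 + 1 = 35207 ✓



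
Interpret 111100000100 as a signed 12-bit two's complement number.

Binary: 111100000100
Sign bit: 1 (negative)
Invert: 000011111011
Add 1:  000011111100
Magnitude: 000011111100 = 128 + 64 + 32 + 16 + 8 + 4 = 252
Value: -252



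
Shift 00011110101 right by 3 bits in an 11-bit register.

Original: 00011110101 (decimal 245)
Shift right by 3 positions
Drop the 3 low bits; fill with zeros on the left
Result: 00000011110 (decimal 30)
Equivalent: 245 >> 3 = 245 ÷ 2^3 = 30



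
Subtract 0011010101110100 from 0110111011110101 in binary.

Method 1 - Direct subtraction (column by column from the right: bit − bit − borrow-in; if negative, add 2 and borrow 1 from the next column):
borrow: 0110001000000000
        0110111011110101
-       0011010101110100
------------------------
        0011100110000001

Method 2 - Add two's complement:
Two's complement of 0011010101110100: invert → 1100101010001011, add 1 → 1100101010001100
  0110111011110101
+ 1100101010001100
------------------
 10011100110000001  (end carry out of the top bit = 1)
Discarding the end carry: 0011100110000001
Decimal check:
  0110111011110101 = 16384 + 8192 + 2048 + 1024 + 512 + 128 + 64 + 32 + 16 + 4 + 1 = 28405
  0011010101110100 = 8192 + 4096 + 1024 + 256 + 64 + 32 + 16 + 4 = 13684
  28405 - 13684 = 14721, and 0011100110000001 = 8192 + 4096 + 2048 + 256 + 128 + 1 = 14721 ✓



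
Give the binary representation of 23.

Using repeated division by 2:
23 ÷ 2 = 11 remainder 1
11 ÷ 2 = 5 remainder 1
5 ÷ 2 = 2 remainder 1
2 ÷ 2 = 1 remainder 0
1 ÷ 2 = 0 remainder 1
Reading remainders bottom to top: 10111



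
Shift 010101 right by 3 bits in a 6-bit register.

Original: 010101 (decimal 21)
Shift right by 3 positions
Drop the 3 low bits; fill with zeros on the left
Result: 000010 (decimal 2)
Equivalent: 21 >> 3 = 21 ÷ 2^3 = 2



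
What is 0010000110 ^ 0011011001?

XOR: 1 when bits differ
  0010000110
^ 0011011001
------------
  0001011111
Decimal: 134 ^ 217 = 95



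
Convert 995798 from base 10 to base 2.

Using repeated division by 2:
995798 ÷ 2 = 497899 remainder 0
497899 ÷ 2 = 248949 remainder 1
248949 ÷ 2 = 124474 remainder 1
124474 ÷ 2 = 62237 remainder 0
62237 ÷ 2 = 31118 remainder 1
31118 ÷ 2 = 15559 remainder 0
15559 ÷ 2 = 7779 remainder 1
7779 ÷ 2 = 3889 remainder 1
3889 ÷ 2 = 1944 remainder 1
1944 ÷ 2 = 972 remainder 0
972 ÷ 2 = 486 remainder 0
486 ÷ 2 = 243 remainder 0
243 ÷ 2 = 121 remainder 1
121 ÷ 2 = 60 remainder 1
60 ÷ 2 = 30 remainder 0
30 ÷ 2 = 15 remainder 0
15 ÷ 2 = 7 remainder 1
7 ÷ 2 = 3 remainder 1
3 ÷ 2 = 1 remainder 1
1 ÷ 2 = 0 remainder 1
Reading remainders bottom to top: 11110011000111010110



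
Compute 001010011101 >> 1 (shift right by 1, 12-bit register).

Original: 001010011101 (decimal 669)
Shift right by 1 position
Drop the 1 low bit; fill with zero on the left
Result: 000101001110 (decimal 334)
Equivalent: 669 >> 1 = 669 ÷ 2^1 = 334



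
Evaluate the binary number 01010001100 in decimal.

Sum of powers of 2 for each 1-bit:
2^2 + 2^3 + 2^7 + 2^9
= 4 + 8 + 128 + 512
= 652



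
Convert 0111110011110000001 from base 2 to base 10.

Sum of powers of 2 for each 1-bit:
2^0 + 2^7 + 2^8 + 2^9 + 2^10 + 2^13 + 2^14 + 2^15 + 2^16 + 2^17
= 1 + 128 + 256 + 512 + 1024 + 8192 + 16384 + 32768 + 65536 + 131072
= 255873



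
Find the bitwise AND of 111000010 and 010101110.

AND: 1 only when both bits are 1
  111000010
& 010101110
-----------
  010000010
Decimal: 450 & 174 = 130



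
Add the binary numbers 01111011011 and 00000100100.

Add column by column from the right: bit + bit + carry-in; write the sum mod 2, carry 1 when the sum is 2 or 3.
carry:  00000000000
        01111011011
+       00000100100
-------------------
       001111111111
(the carry out of the leftmost column, 0, becomes the leading bit)
Decimal check:
  01111011011 = 512 + 256 + 128 + 64 + 16 + 8 + 2 + 1 = 987
  00000100100 = 32 + 4 = 36
  987 + 36 = 1023, and 001111111111 = 512 + 256 + 128 + 64 + 32 + 16 + 8 + 4 + 2 + 1 = 1023 ✓



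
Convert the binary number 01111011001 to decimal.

Sum of powers of 2 for each 1-bit:
2^0 + 2^3 + 2^4 + 2^6 + 2^7 + 2^8 + 2^9
= 1 + 8 + 16 + 64 + 128 + 256 + 512
= 985



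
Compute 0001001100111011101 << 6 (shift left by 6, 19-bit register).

Original: 0001001100111011101 (decimal 39389)
Shift left by 6 positions
Append 6 zeros on the right and drop the 6 high bits that overflow the 19-bit width
Result: 1100111011101000000 (decimal 423744)
Equivalent: 39389 << 6 = 39389 × 2^6 = 2520896, truncated to 19 bits = 423744



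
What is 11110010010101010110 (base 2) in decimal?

Sum of powers of 2 for each 1-bit:
2^1 + 2^2 + 2^4 + 2^6 + 2^8 + 2^10 + 2^13 + 2^16 + 2^17 + 2^18 + 2^19
= 2 + 4 + 16 + 64 + 256 + 1024 + 8192 + 65536 + 131072 + 262144 + 524288
= 992598



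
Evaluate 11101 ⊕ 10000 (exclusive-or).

XOR: 1 when bits differ
  11101
^ 10000
-------
  01101
Decimal: 29 ^ 16 = 13



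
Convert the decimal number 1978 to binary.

Using repeated division by 2:
1978 ÷ 2 = 989 remainder 0
989 ÷ 2 = 494 remainder 1
494 ÷ 2 = 247 remainder 0
247 ÷ 2 = 123 remainder 1
123 ÷ 2 = 61 remainder 1
61 ÷ 2 = 30 remainder 1
30 ÷ 2 = 15 remainder 0
15 ÷ 2 = 7 remainder 1
7 ÷ 2 = 3 remainder 1
3 ÷ 2 = 1 remainder 1
1 ÷ 2 = 0 remainder 1
Reading remainders bottom to top: 11110111010



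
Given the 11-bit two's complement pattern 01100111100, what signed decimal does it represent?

Binary: 01100111100
Sign bit: 0 (non-negative)
Read directly as an unsigned value:
01100111100 = 512 + 256 + 32 + 16 + 8 + 4 = 828
Value: 828



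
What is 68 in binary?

Using repeated division by 2:
68 ÷ 2 = 34 remainder 0
34 ÷ 2 = 17 remainder 0
17 ÷ 2 = 8 remainder 1
8 ÷ 2 = 4 remainder 0
4 ÷ 2 = 2 remainder 0
2 ÷ 2 = 1 remainder 0
1 ÷ 2 = 0 remainder 1
Reading remainders bottom to top: 1000100



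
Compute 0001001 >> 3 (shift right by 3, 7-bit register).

Original: 0001001 (decimal 9)
Shift right by 3 positions
Drop the 3 low bits; fill with zeros on the left
Result: 0000001 (decimal 1)
Equivalent: 9 >> 3 = 9 ÷ 2^3 = 1



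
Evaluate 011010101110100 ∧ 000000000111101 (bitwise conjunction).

AND: 1 only when both bits are 1
  011010101110100
& 000000000111101
-----------------
  000000000110100
Decimal: 13684 & 61 = 52



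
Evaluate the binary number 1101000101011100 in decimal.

Sum of powers of 2 for each 1-bit:
2^2 + 2^3 + 2^4 + 2^6 + 2^8 + 2^12 + 2^14 + 2^15
= 4 + 8 + 16 + 64 + 256 + 4096 + 16384 + 32768
= 53596



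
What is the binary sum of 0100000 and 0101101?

Add column by column from the right: bit + bit + carry-in; write the sum mod 2, carry 1 when the sum is 2 or 3.
carry:  1000000
        0100000
+       0101101
---------------
       01001101
(the carry out of the leftmost column, 0, becomes the leading bit)
Decimal check:
  0100000 = 32
  0101101 = 32 + 8 + 4 + 1 = 45
  32 + 45 = 77, and 01001101 = 64 + 8 + 4 + 1 = 77 ✓



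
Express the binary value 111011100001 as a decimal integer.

Sum of powers of 2 for each 1-bit:
2^0 + 2^5 + 2^6 + 2^7 + 2^9 + 2^10 + 2^11
= 1 + 32 + 64 + 128 + 512 + 1024 + 2048
= 3809



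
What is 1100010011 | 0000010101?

OR: 1 when either bit is 1
  1100010011
| 0000010101
------------
  1100010111
Decimal: 787 | 21 = 791



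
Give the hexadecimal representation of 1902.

Using repeated division by 16 (digits 10–15 are A–F):
1902 ÷ 16 = 118 remainder 14 (E)
118 ÷ 16 = 7 remainder 6
7 ÷ 16 = 0 remainder 7
Reading remainders bottom to top: 76E



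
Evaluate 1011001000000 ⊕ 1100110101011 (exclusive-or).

XOR: 1 when bits differ
  1011001000000
^ 1100110101011
---------------
  0111111101011
Decimal: 5696 ^ 6571 = 4075



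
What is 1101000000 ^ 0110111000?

XOR: 1 when bits differ
  1101000000
^ 0110111000
------------
  1011111000
Decimal: 832 ^ 440 = 760



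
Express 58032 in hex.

Using repeated division by 16 (digits 10–15 are A–F):
58032 ÷ 16 = 3627 remainder 0
3627 ÷ 16 = 226 remainder 11 (B)
226 ÷ 16 = 14 remainder 2
14 ÷ 16 = 0 remainder 14 (E)
Reading remainders bottom to top: E2B0



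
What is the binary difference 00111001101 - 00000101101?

Method 1 - Direct subtraction (column by column from the right: bit − bit − borrow-in; if negative, add 2 and borrow 1 from the next column):
borrow: 00001000000
        00111001101
-       00000101101
-------------------
        00110100000

Method 2 - Add two's complement:
Two's complement of 00000101101: invert → 11111010010, add 1 → 11111010011
  00111001101
+ 11111010011
-------------
 100110100000  (end carry out of the top bit = 1)
Discarding the end carry: 00110100000
Decimal check:
  00111001101 = 256 + 128 + 64 + 8 + 4 + 1 = 461
  00000101101 = 32 + 8 + 4 + 1 = 45
  461 - 45 = 416, and 00110100000 = 256 + 128 + 32 = 416 ✓



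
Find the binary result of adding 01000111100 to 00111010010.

Add column by column from the right: bit + bit + carry-in; write the sum mod 2, carry 1 when the sum is 2 or 3.
carry:  11111100000
        01000111100
+       00111010010
-------------------
       010000001110
(the carry out of the leftmost column, 0, becomes the leading bit)
Decimal check:
  01000111100 = 512 + 32 + 16 + 8 + 4 = 572
  00111010010 = 256 + 128 + 64 + 16 + 2 = 466
  572 + 466 = 1038, and 010000001110 = 1024 + 8 + 4 + 2 = 1038 ✓



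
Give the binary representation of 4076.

Using repeated division by 2:
4076 ÷ 2 = 2038 remainder 0
2038 ÷ 2 = 1019 remainder 0
1019 ÷ 2 = 509 remainder 1
509 ÷ 2 = 254 remainder 1
254 ÷ 2 = 127 remainder 0
127 ÷ 2 = 63 remainder 1
63 ÷ 2 = 31 remainder 1
31 ÷ 2 = 15 remainder 1
15 ÷ 2 = 7 remainder 1
7 ÷ 2 = 3 remainder 1
3 ÷ 2 = 1 remainder 1
1 ÷ 2 = 0 remainder 1
Reading remainders bottom to top: 111111101100



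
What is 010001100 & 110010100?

AND: 1 only when both bits are 1
  010001100
& 110010100
-----------
  010000100
Decimal: 140 & 404 = 132



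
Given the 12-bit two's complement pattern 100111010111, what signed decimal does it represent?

Binary: 100111010111
Sign bit: 1 (negative)
Invert: 011000101000
Add 1:  011000101001
Magnitude: 011000101001 = 1024 + 512 + 32 + 8 + 1 = 1577
Value: -1577



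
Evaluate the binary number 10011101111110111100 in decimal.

Sum of powers of 2 for each 1-bit:
2^2 + 2^3 + 2^4 + 2^5 + 2^7 + 2^8 + 2^9 + 2^10 + 2^11 + 2^12 + 2^14 + 2^15 + 2^16 + 2^19
= 4 + 8 + 16 + 32 + 128 + 256 + 512 + 1024 + 2048 + 4096 + 16384 + 32768 + 65536 + 524288
= 647100



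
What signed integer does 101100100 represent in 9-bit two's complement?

Binary: 101100100
Sign bit: 1 (negative)
Invert: 010011011
Add 1:  010011100
Magnitude: 010011100 = 128 + 16 + 8 + 4 = 156
Value: -156



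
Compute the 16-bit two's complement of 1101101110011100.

Original (sign bit 1, negative): 1101101110011100
Step 1 - Invert all bits: 0010010001100011
Step 2 - Add 1: 0010010001100100
Verification: 1101101110011100 + 0010010001100100 = 10000000000000000; discarding the end carry (carry out of the top bit) leaves the 16-bit value 0000000000000000, as required for x + (-x)



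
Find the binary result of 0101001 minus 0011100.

Method 1 - Direct subtraction (column by column from the right: bit − bit − borrow-in; if negative, add 2 and borrow 1 from the next column):
borrow: 0111000
        0101001
-       0011100
---------------
        0001101

Method 2 - Add two's complement:
Two's complement of 0011100: invert → 1100011, add 1 → 1100100
  0101001
+ 1100100
---------
 10001101  (end carry out of the top bit = 1)
Discarding the end carry: 0001101
Decimal check:
  0101001 = 32 + 8 + 1 = 41
  0011100 = 16 + 8 + 4 = 28
  41 - 28 = 13, and 0001101 = 8 + 4 + 1 = 13 ✓



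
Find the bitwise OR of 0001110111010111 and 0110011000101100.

OR: 1 when either bit is 1
  0001110111010111
| 0110011000101100
------------------
  0111111111111111
Decimal: 7639 | 26156 = 32767



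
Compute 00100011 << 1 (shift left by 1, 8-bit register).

Original: 00100011 (decimal 35)
Shift left by 1 position
Append 1 zero on the right
Result: 01000110 (decimal 70)
Equivalent: 35 << 1 = 35 × 2^1 = 70



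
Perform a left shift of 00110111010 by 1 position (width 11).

Original: 00110111010 (decimal 442)
Shift left by 1 position
Append 1 zero on the right
Result: 01101110100 (decimal 884)
Equivalent: 442 << 1 = 442 × 2^1 = 884



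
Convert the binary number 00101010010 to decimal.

Sum of powers of 2 for each 1-bit:
2^1 + 2^4 + 2^6 + 2^8
= 2 + 16 + 64 + 256
= 338



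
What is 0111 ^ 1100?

XOR: 1 when bits differ
  0111
^ 1100
------
  1011
Decimal: 7 ^ 12 = 11



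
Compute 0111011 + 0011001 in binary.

Add column by column from the right: bit + bit + carry-in; write the sum mod 2, carry 1 when the sum is 2 or 3.
carry:  1110110
        0111011
+       0011001
---------------
       01010100
(the carry out of the leftmost column, 0, becomes the leading bit)
Decimal check:
  0111011 = 32 + 16 + 8 + 2 + 1 = 59
  0011001 = 16 + 8 + 1 = 25
  59 + 25 = 84, and 01010100 = 64 + 16 + 4 = 84 ✓



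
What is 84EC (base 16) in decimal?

Expand by place value (powers of 16):
Digit values: E = 14, C = 12
84EC = 8 × 16^3 + 4 × 16^2 + 14 × 16^1 + 12 × 16^0
= 8 × 4096 + 4 × 256 + 14 × 16 + 12 × 1
= 32768 + 1024 + 224 + 12
= 34028



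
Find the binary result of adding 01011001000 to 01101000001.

Add column by column from the right: bit + bit + carry-in; write the sum mod 2, carry 1 when the sum is 2 or 3.
carry:  11110000000
        01011001000
+       01101000001
-------------------
       011000001001
(the carry out of the leftmost column, 0, becomes the leading bit)
Decimal check:
  01011001000 = 512 + 128 + 64 + 8 = 712
  01101000001 = 512 + 256 + 64 + 1 = 833
  712 + 833 = 1545, and 011000001001 = 1024 + 512 + 8 + 1 = 1545 ✓



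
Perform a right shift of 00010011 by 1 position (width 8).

Original: 00010011 (decimal 19)
Shift right by 1 position
Drop the 1 low bit; fill with zero on the left
Result: 00001001 (decimal 9)
Equivalent: 19 >> 1 = 19 ÷ 2^1 = 9



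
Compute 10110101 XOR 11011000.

XOR: 1 when bits differ
  10110101
^ 11011000
----------
  01101101
Decimal: 181 ^ 216 = 109



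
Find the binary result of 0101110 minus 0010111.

Method 1 - Direct subtraction (column by column from the right: bit − bit − borrow-in; if negative, add 2 and borrow 1 from the next column):
borrow: 0101110
        0101110
-       0010111
---------------
        0010111

Method 2 - Add two's complement:
Two's complement of 0010111: invert → 1101000, add 1 → 1101001
  0101110
+ 1101001
---------
 10010111  (end carry out of the top bit = 1)
Discarding the end carry: 0010111
Decimal check:
  0101110 = 32 + 8 + 4 + 2 = 46
  0010111 = 16 + 4 + 2 + 1 = 23
  46 - 23 = 23, and 0010111 = 16 + 4 + 2 + 1 = 23 ✓



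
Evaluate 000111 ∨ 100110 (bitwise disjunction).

OR: 1 when either bit is 1
  000111
| 100110
--------
  100111
Decimal: 7 | 38 = 39



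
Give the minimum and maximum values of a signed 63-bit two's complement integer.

For 63-bit two's complement:
Minimum: -2^62 = -4611686018427387904
Maximum: 2^62 - 1 = 4611686018427387903



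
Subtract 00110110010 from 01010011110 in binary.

Method 1 - Direct subtraction (column by column from the right: bit − bit − borrow-in; if negative, add 2 and borrow 1 from the next column):
borrow: 01111000000
        01010011110
-       00110110010
-------------------
        00011101100

Method 2 - Add two's complement:
Two's complement of 00110110010: invert → 11001001101, add 1 → 11001001110
  01010011110
+ 11001001110
-------------
 100011101100  (end carry out of the top bit = 1)
Discarding the end carry: 00011101100
Decimal check:
  01010011110 = 512 + 128 + 16 + 8 + 4 + 2 = 670
  00110110010 = 256 + 128 + 32 + 16 + 2 = 434
  670 - 434 = 236, and 00011101100 = 128 + 64 + 32 + 8 + 4 = 236 ✓



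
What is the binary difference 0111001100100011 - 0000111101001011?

Method 1 - Direct subtraction (column by column from the right: bit − bit − borrow-in; if negative, add 2 and borrow 1 from the next column):
borrow: 0001111110110000
        0111001100100011
-       0000111101001011
------------------------
        0110001111011000

Method 2 - Add two's complement:
Two's complement of 0000111101001011: invert → 1111000010110100, add 1 → 1111000010110101
  0111001100100011
+ 1111000010110101
------------------
 10110001111011000  (end carry out of the top bit = 1)
Discarding the end carry: 0110001111011000
Decimal check:
  0111001100100011 = 16384 + 8192 + 4096 + 512 + 256 + 32 + 2 + 1 = 29475
  0000111101001011 = 2048 + 1024 + 512 + 256 + 64 + 8 + 2 + 1 = 3915
  29475 - 3915 = 25560, and 0110001111011000 = 16384 + 8192 + 512 + 256 + 128 + 64 + 16 + 8 = 25560 ✓



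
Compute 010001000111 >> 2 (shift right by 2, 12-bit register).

Original: 010001000111 (decimal 1095)
Shift right by 2 positions
Drop the 2 low bits; fill with zeros on the left
Result: 000100010001 (decimal 273)
Equivalent: 1095 >> 2 = 1095 ÷ 2^2 = 273



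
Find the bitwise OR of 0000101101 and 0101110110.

OR: 1 when either bit is 1
  0000101101
| 0101110110
------------
  0101111111
Decimal: 45 | 374 = 383



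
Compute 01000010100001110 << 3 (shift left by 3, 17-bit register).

Original: 01000010100001110 (decimal 34062)
Shift left by 3 positions
Append 3 zeros on the right and drop the 3 high bits that overflow the 17-bit width
Result: 00010100001110000 (decimal 10352)
Equivalent: 34062 << 3 = 34062 × 2^3 = 272496, truncated to 17 bits = 10352



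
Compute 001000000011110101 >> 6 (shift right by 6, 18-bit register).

Original: 001000000011110101 (decimal 33013)
Shift right by 6 positions
Drop the 6 low bits; fill with zeros on the left
Result: 000000001000000011 (decimal 515)
Equivalent: 33013 >> 6 = 33013 ÷ 2^6 = 515



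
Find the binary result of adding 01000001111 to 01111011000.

Add column by column from the right: bit + bit + carry-in; write the sum mod 2, carry 1 when the sum is 2 or 3.
carry:  10000110000
        01000001111
+       01111011000
-------------------
       010111100111
(the carry out of the leftmost column, 0, becomes the leading bit)
Decimal check:
  01000001111 = 512 + 8 + 4 + 2 + 1 = 527
  01111011000 = 512 + 256 + 128 + 64 + 16 + 8 = 984
  527 + 984 = 1511, and 010111100111 = 1024 + 256 + 128 + 64 + 32 + 4 + 2 + 1 = 1511 ✓



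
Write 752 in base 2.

Using repeated division by 2:
752 ÷ 2 = 376 remainder 0
376 ÷ 2 = 188 remainder 0
188 ÷ 2 = 94 remainder 0
94 ÷ 2 = 47 remainder 0
47 ÷ 2 = 23 remainder 1
23 ÷ 2 = 11 remainder 1
11 ÷ 2 = 5 remainder 1
5 ÷ 2 = 2 remainder 1
2 ÷ 2 = 1 remainder 0
1 ÷ 2 = 0 remainder 1
Reading remainders bottom to top: 1011110000



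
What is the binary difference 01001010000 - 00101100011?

Method 1 - Direct subtraction (column by column from the right: bit − bit − borrow-in; if negative, add 2 and borrow 1 from the next column):
borrow: 01111011110
        01001010000
-       00101100011
-------------------
        00011101101

Method 2 - Add two's complement:
Two's complement of 00101100011: invert → 11010011100, add 1 → 11010011101
  01001010000
+ 11010011101
-------------
 100011101101  (end carry out of the top bit = 1)
Discarding the end carry: 00011101101
Decimal check:
  01001010000 = 512 + 64 + 16 = 592
  00101100011 = 256 + 64 + 32 + 2 + 1 = 355
  592 - 355 = 237, and 00011101101 = 128 + 64 + 32 + 8 + 4 + 1 = 237 ✓



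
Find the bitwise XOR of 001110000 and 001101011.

XOR: 1 when bits differ
  001110000
^ 001101011
-----------
  000011011
Decimal: 112 ^ 107 = 27



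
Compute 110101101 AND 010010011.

AND: 1 only when both bits are 1
  110101101
& 010010011
-----------
  010000001
Decimal: 429 & 147 = 129



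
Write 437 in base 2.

Using repeated division by 2:
437 ÷ 2 = 218 remainder 1
218 ÷ 2 = 109 remainder 0
109 ÷ 2 = 54 remainder 1
54 ÷ 2 = 27 remainder 0
27 ÷ 2 = 13 remainder 1
13 ÷ 2 = 6 remainder 1
6 ÷ 2 = 3 remainder 0
3 ÷ 2 = 1 remainder 1
1 ÷ 2 = 0 remainder 1
Reading remainders bottom to top: 110110101



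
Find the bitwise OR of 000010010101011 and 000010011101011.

OR: 1 when either bit is 1
  000010010101011
| 000010011101011
-----------------
  000010011101011
Decimal: 1195 | 1259 = 1259



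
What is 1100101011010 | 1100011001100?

OR: 1 when either bit is 1
  1100101011010
| 1100011001100
---------------
  1100111011110
Decimal: 6490 | 6348 = 6622



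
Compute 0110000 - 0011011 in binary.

Method 1 - Direct subtraction (column by column from the right: bit − bit − borrow-in; if negative, add 2 and borrow 1 from the next column):
borrow: 0111110
        0110000
-       0011011
---------------
        0010101

Method 2 - Add two's complement:
Two's complement of 0011011: invert → 1100100, add 1 → 1100101
  0110000
+ 1100101
---------
 10010101  (end carry out of the top bit = 1)
Discarding the end carry: 0010101
Decimal check:
  0110000 = 32 + 16 = 48
  0011011 = 16 + 8 + 2 + 1 = 27
  48 - 27 = 21, and 0010101 = 16 + 4 + 1 = 21 ✓



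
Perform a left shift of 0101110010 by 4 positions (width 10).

Original: 0101110010 (decimal 370)
Shift left by 4 positions
Append 4 zeros on the right and drop the 4 high bits that overflow the 10-bit width
Result: 1100100000 (decimal 800)
Equivalent: 370 << 4 = 370 × 2^4 = 5920, truncated to 10 bits = 800



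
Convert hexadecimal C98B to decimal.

Expand by place value (powers of 16):
Digit values: C = 12, B = 11
C98B = 12 × 16^3 + 9 × 16^2 + 8 × 16^1 + 11 × 16^0
= 12 × 4096 + 9 × 256 + 8 × 16 + 11 × 1
= 49152 + 2304 + 128 + 11
= 51595



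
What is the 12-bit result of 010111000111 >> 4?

Original: 010111000111 (decimal 1479)
Shift right by 4 positions
Drop the 4 low bits; fill with zeros on the left
Result: 000001011100 (decimal 92)
Equivalent: 1479 >> 4 = 1479 ÷ 2^4 = 92



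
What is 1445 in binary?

Using repeated division by 2:
1445 ÷ 2 = 722 remainder 1
722 ÷ 2 = 361 remainder 0
361 ÷ 2 = 180 remainder 1
180 ÷ 2 = 90 remainder 0
90 ÷ 2 = 45 remainder 0
45 ÷ 2 = 22 remainder 1
22 ÷ 2 = 11 remainder 0
11 ÷ 2 = 5 remainder 1
5 ÷ 2 = 2 remainder 1
2 ÷ 2 = 1 remainder 0
1 ÷ 2 = 0 remainder 1
Reading remainders bottom to top: 10110100101



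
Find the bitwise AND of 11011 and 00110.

AND: 1 only when both bits are 1
  11011
& 00110
-------
  00010
Decimal: 27 & 6 = 2



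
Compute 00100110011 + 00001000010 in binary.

Add column by column from the right: bit + bit + carry-in; write the sum mod 2, carry 1 when the sum is 2 or 3.
carry:  00000000100
        00100110011
+       00001000010
-------------------
       000101110101
(the carry out of the leftmost column, 0, becomes the leading bit)
Decimal check:
  00100110011 = 256 + 32 + 16 + 2 + 1 = 307
  00001000010 = 64 + 2 = 66
  307 + 66 = 373, and 000101110101 = 256 + 64 + 32 + 16 + 4 + 1 = 373 ✓



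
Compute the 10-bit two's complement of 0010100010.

Original: 0010100010
Step 1 - Invert all bits: 1101011101
Step 2 - Add 1: 1101011110
Verification: 0010100010 + 1101011110 = 10000000000; discarding the end carry (carry out of the top bit) leaves the 10-bit value 0000000000, as required for x + (-x)



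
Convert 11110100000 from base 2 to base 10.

Sum of powers of 2 for each 1-bit:
2^5 + 2^7 + 2^8 + 2^9 + 2^10
= 32 + 128 + 256 + 512 + 1024
= 1952



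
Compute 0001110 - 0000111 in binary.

Method 1 - Direct subtraction (column by column from the right: bit − bit − borrow-in; if negative, add 2 and borrow 1 from the next column):
borrow: 0001110
        0001110
-       0000111
---------------
        0000111

Method 2 - Add two's complement:
Two's complement of 0000111: invert → 1111000, add 1 → 1111001
  0001110
+ 1111001
---------
 10000111  (end carry out of the top bit = 1)
Discarding the end carry: 0000111
Decimal check:
  0001110 = 8 + 4 + 2 = 14
  0000111 = 4 + 2 + 1 = 7
  14 - 7 = 7, and 0000111 = 4 + 2 + 1 = 7 ✓



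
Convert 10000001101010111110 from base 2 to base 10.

Sum of powers of 2 for each 1-bit:
2^1 + 2^2 + 2^3 + 2^4 + 2^5 + 2^7 + 2^9 + 2^11 + 2^12 + 2^19
= 2 + 4 + 8 + 16 + 32 + 128 + 512 + 2048 + 4096 + 524288
= 531134



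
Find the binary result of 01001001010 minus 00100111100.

Method 1 - Direct subtraction (column by column from the right: bit − bit − borrow-in; if negative, add 2 and borrow 1 from the next column):
borrow: 01001111000
        01001001010
-       00100111100
-------------------
        00100001110

Method 2 - Add two's complement:
Two's complement of 00100111100: invert → 11011000011, add 1 → 11011000100
  01001001010
+ 11011000100
-------------
 100100001110  (end carry out of the top bit = 1)
Discarding the end carry: 00100001110
Decimal check:
  01001001010 = 512 + 64 + 8 + 2 = 586
  00100111100 = 256 + 32 + 16 + 8 + 4 = 316
  586 - 316 = 270, and 00100001110 = 256 + 8 + 4 + 2 = 270 ✓



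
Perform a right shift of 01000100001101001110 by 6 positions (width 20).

Original: 01000100001101001110 (decimal 279374)
Shift right by 6 positions
Drop the 6 low bits; fill with zeros on the left
Result: 00000001000100001101 (decimal 4365)
Equivalent: 279374 >> 6 = 279374 ÷ 2^6 = 4365



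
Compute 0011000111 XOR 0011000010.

XOR: 1 when bits differ
  0011000111
^ 0011000010
------------
  0000000101
Decimal: 199 ^ 194 = 5



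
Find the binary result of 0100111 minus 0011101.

Method 1 - Direct subtraction (column by column from the right: bit − bit − borrow-in; if negative, add 2 and borrow 1 from the next column):
borrow: 0110000
        0100111
-       0011101
---------------
        0001010

Method 2 - Add two's complement:
Two's complement of 0011101: invert → 1100010, add 1 → 1100011
  0100111
+ 1100011
---------
 10001010  (end carry out of the top bit = 1)
Discarding the end carry: 0001010
Decimal check:
  0100111 = 32 + 4 + 2 + 1 = 39
  0011101 = 16 + 8 + 4 + 1 = 29
  39 - 29 = 10, and 0001010 = 8 + 2 = 10 ✓



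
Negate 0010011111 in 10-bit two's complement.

Original: 0010011111
Step 1 - Invert all bits: 1101100000
Step 2 - Add 1: 1101100001
Verification: 0010011111 + 1101100001 = 10000000000; discarding the end carry (carry out of the top bit) leaves the 10-bit value 0000000000, as required for x + (-x)



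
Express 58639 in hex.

Using repeated division by 16 (digits 10–15 are A–F):
58639 ÷ 16 = 3664 remainder 15 (F)
3664 ÷ 16 = 229 remainder 0
229 ÷ 16 = 14 remainder 5
14 ÷ 16 = 0 remainder 14 (E)
Reading remainders bottom to top: E50F



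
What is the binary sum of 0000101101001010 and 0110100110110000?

Add column by column from the right: bit + bit + carry-in; write the sum mod 2, carry 1 when the sum is 2 or 3.
carry:  0001011000000000
        0000101101001010
+       0110100110110000
------------------------
       00111010011111010
(the carry out of the leftmost column, 0, becomes the leading bit)
Decimal check:
  0000101101001010 = 2048 + 512 + 256 + 64 + 8 + 2 = 2890
  0110100110110000 = 16384 + 8192 + 2048 + 256 + 128 + 32 + 16 = 27056
  2890 + 27056 = 29946, and 00111010011111010 = 16384 + 8192 + 4096 + 1024 + 128 + 64 + 32 + 16 + 8 + 2 = 29946 ✓



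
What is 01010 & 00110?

AND: 1 only when both bits are 1
  01010
& 00110
-------
  00010
Decimal: 10 & 6 = 2



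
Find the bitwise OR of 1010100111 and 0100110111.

OR: 1 when either bit is 1
  1010100111
| 0100110111
------------
  1110110111
Decimal: 679 | 311 = 951

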